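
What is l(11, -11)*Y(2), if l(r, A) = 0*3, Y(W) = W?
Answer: 0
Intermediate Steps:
l(r, A) = 0
l(11, -11)*Y(2) = 0*2 = 0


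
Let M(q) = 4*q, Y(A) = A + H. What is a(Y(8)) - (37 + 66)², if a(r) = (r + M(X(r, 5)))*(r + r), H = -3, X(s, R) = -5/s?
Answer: -10599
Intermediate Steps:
Y(A) = -3 + A (Y(A) = A - 3 = -3 + A)
a(r) = 2*r*(r - 20/r) (a(r) = (r + 4*(-5/r))*(r + r) = (r - 20/r)*(2*r) = 2*r*(r - 20/r))
a(Y(8)) - (37 + 66)² = (-40 + 2*(-3 + 8)²) - (37 + 66)² = (-40 + 2*5²) - 1*103² = (-40 + 2*25) - 1*10609 = (-40 + 50) - 10609 = 10 - 10609 = -10599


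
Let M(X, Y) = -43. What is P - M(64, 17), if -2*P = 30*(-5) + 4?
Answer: 116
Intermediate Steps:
P = 73 (P = -(30*(-5) + 4)/2 = -(-150 + 4)/2 = -1/2*(-146) = 73)
P - M(64, 17) = 73 - 1*(-43) = 73 + 43 = 116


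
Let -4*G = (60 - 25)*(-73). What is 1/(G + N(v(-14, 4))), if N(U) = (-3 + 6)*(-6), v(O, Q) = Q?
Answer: 4/2483 ≈ 0.0016110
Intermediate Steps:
N(U) = -18 (N(U) = 3*(-6) = -18)
G = 2555/4 (G = -(60 - 25)*(-73)/4 = -35*(-73)/4 = -¼*(-2555) = 2555/4 ≈ 638.75)
1/(G + N(v(-14, 4))) = 1/(2555/4 - 18) = 1/(2483/4) = 4/2483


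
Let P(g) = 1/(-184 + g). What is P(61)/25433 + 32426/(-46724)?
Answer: -50718486529/73082386758 ≈ -0.69399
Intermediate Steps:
P(61)/25433 + 32426/(-46724) = 1/((-184 + 61)*25433) + 32426/(-46724) = (1/25433)/(-123) + 32426*(-1/46724) = -1/123*1/25433 - 16213/23362 = -1/3128259 - 16213/23362 = -50718486529/73082386758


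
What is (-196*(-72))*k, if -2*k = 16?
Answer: -112896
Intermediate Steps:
k = -8 (k = -½*16 = -8)
(-196*(-72))*k = -196*(-72)*(-8) = 14112*(-8) = -112896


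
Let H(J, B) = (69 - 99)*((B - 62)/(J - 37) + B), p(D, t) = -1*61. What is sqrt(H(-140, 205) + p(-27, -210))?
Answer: I*sqrt(21536121)/59 ≈ 78.656*I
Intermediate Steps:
p(D, t) = -61
H(J, B) = -30*B - 30*(-62 + B)/(-37 + J) (H(J, B) = -30*((-62 + B)/(-37 + J) + B) = -30*(B + (-62 + B)/(-37 + J)) = -30*B - 30*(-62 + B)/(-37 + J))
sqrt(H(-140, 205) + p(-27, -210)) = sqrt(30*(62 + 36*205 - 1*205*(-140))/(-37 - 140) - 61) = sqrt(30*(62 + 7380 + 28700)/(-177) - 61) = sqrt(30*(-1/177)*36142 - 61) = sqrt(-361420/59 - 61) = sqrt(-365019/59) = I*sqrt(21536121)/59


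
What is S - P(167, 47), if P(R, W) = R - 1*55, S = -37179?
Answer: -37291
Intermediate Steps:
P(R, W) = -55 + R (P(R, W) = R - 55 = -55 + R)
S - P(167, 47) = -37179 - (-55 + 167) = -37179 - 1*112 = -37179 - 112 = -37291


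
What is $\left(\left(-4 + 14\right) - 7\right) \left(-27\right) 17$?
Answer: $-1377$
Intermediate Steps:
$\left(\left(-4 + 14\right) - 7\right) \left(-27\right) 17 = \left(10 - 7\right) \left(-27\right) 17 = 3 \left(-27\right) 17 = \left(-81\right) 17 = -1377$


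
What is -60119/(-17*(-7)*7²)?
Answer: -60119/5831 ≈ -10.310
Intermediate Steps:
-60119/(-17*(-7)*7²) = -60119/(119*49) = -60119/5831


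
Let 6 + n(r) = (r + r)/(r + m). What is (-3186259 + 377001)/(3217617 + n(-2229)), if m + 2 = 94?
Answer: -6003384346/6876039165 ≈ -0.87309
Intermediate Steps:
m = 92 (m = -2 + 94 = 92)
n(r) = -6 + 2*r/(92 + r) (n(r) = -6 + (r + r)/(r + 92) = -6 + (2*r)/(92 + r) = -6 + 2*r/(92 + r))
(-3186259 + 377001)/(3217617 + n(-2229)) = (-3186259 + 377001)/(3217617 + 4*(-138 - 1*(-2229))/(92 - 2229)) = -2809258/(3217617 + 4*(-138 + 2229)/(-2137)) = -2809258/(3217617 + 4*(-1/2137)*2091) = -2809258/(3217617 - 8364/2137) = -2809258/6876039165/2137 = -2809258*2137/6876039165 = -6003384346/6876039165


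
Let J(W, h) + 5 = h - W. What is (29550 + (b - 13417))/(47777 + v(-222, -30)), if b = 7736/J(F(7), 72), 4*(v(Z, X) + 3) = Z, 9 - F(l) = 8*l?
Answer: 1846898/5439909 ≈ 0.33951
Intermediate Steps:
F(l) = 9 - 8*l
v(Z, X) = -3 + Z/4
J(W, h) = -5 + h - W (J(W, h) = -5 + (h - W) = -5 + h - W)
b = 3868/57 (b = 7736/(-5 + 72 - (9 - 8*7)) = 7736/(-5 + 72 - (9 - 56)) = 7736/(-5 + 72 - 1*(-47)) = 7736/(-5 + 72 + 47) = 7736/114 = 7736*(1/114) = 3868/57 ≈ 67.860)
(29550 + (b - 13417))/(47777 + v(-222, -30)) = (29550 + (3868/57 - 13417))/(47777 + (-3 + (1/4)*(-222))) = (29550 - 760901/57)/(47777 + (-3 - 111/2)) = 923449/(57*(47777 - 117/2)) = 923449/(57*(95437/2)) = (923449/57)*(2/95437) = 1846898/5439909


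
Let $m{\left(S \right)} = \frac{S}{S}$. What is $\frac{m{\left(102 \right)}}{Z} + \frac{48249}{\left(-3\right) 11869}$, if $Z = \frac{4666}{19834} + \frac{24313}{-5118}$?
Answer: $- \frac{4288182425355}{2720039227763} \approx -1.5765$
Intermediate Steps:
$m{\left(S \right)} = 1$
$Z = - \frac{229171727}{50755206}$ ($Z = 4666 \cdot \frac{1}{19834} + 24313 \left(- \frac{1}{5118}\right) = \frac{2333}{9917} - \frac{24313}{5118} = - \frac{229171727}{50755206} \approx -4.5152$)
$\frac{m{\left(102 \right)}}{Z} + \frac{48249}{\left(-3\right) 11869} = 1 \frac{1}{- \frac{229171727}{50755206}} + \frac{48249}{\left(-3\right) 11869} = 1 \left(- \frac{50755206}{229171727}\right) + \frac{48249}{-35607} = - \frac{50755206}{229171727} + 48249 \left(- \frac{1}{35607}\right) = - \frac{50755206}{229171727} - \frac{16083}{11869} = - \frac{4288182425355}{2720039227763}$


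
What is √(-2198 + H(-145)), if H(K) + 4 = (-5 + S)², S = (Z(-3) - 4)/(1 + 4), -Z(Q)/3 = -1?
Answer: I*√54374/5 ≈ 46.636*I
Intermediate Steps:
Z(Q) = 3 (Z(Q) = -3*(-1) = 3)
S = -⅕ (S = (3 - 4)/(1 + 4) = -1/5 = -1*⅕ = -⅕ ≈ -0.20000)
H(K) = 576/25 (H(K) = -4 + (-5 - ⅕)² = -4 + (-26/5)² = -4 + 676/25 = 576/25)
√(-2198 + H(-145)) = √(-2198 + 576/25) = √(-54374/25) = I*√54374/5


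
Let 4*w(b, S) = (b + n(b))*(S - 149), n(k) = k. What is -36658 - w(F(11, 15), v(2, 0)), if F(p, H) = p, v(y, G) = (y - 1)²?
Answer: -35844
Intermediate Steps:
v(y, G) = (-1 + y)²
w(b, S) = b*(-149 + S)/2 (w(b, S) = ((b + b)*(S - 149))/4 = ((2*b)*(-149 + S))/4 = (2*b*(-149 + S))/4 = b*(-149 + S)/2)
-36658 - w(F(11, 15), v(2, 0)) = -36658 - 11*(-149 + (-1 + 2)²)/2 = -36658 - 11*(-149 + 1²)/2 = -36658 - 11*(-149 + 1)/2 = -36658 - 11*(-148)/2 = -36658 - 1*(-814) = -36658 + 814 = -35844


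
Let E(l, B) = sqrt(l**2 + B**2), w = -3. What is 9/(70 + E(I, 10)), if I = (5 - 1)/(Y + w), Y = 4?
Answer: 315/2392 - 9*sqrt(29)/2392 ≈ 0.11143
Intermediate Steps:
I = 4 (I = (5 - 1)/(4 - 3) = 4/1 = 4*1 = 4)
E(l, B) = sqrt(B**2 + l**2)
9/(70 + E(I, 10)) = 9/(70 + sqrt(10**2 + 4**2)) = 9/(70 + sqrt(100 + 16)) = 9/(70 + sqrt(116)) = 9/(70 + 2*sqrt(29))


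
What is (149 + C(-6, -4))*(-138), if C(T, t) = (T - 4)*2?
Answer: -17802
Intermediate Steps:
C(T, t) = -8 + 2*T (C(T, t) = (-4 + T)*2 = -8 + 2*T)
(149 + C(-6, -4))*(-138) = (149 + (-8 + 2*(-6)))*(-138) = (149 + (-8 - 12))*(-138) = (149 - 20)*(-138) = 129*(-138) = -17802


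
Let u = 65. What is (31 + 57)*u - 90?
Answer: 5630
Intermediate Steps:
(31 + 57)*u - 90 = (31 + 57)*65 - 90 = 88*65 - 90 = 5720 - 90 = 5630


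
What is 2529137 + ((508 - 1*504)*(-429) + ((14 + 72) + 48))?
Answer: 2527555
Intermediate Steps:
2529137 + ((508 - 1*504)*(-429) + ((14 + 72) + 48)) = 2529137 + ((508 - 504)*(-429) + (86 + 48)) = 2529137 + (4*(-429) + 134) = 2529137 + (-1716 + 134) = 2529137 - 1582 = 2527555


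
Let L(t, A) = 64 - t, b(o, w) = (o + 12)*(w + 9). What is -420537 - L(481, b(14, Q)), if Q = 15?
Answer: -420120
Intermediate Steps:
b(o, w) = (9 + w)*(12 + o) (b(o, w) = (12 + o)*(9 + w) = (9 + w)*(12 + o))
-420537 - L(481, b(14, Q)) = -420537 - (64 - 1*481) = -420537 - (64 - 481) = -420537 - 1*(-417) = -420537 + 417 = -420120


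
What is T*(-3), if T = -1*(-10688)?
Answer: -32064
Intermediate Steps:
T = 10688
T*(-3) = 10688*(-3) = -32064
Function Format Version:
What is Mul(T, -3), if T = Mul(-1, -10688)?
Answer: -32064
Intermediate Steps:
T = 10688
Mul(T, -3) = Mul(10688, -3) = -32064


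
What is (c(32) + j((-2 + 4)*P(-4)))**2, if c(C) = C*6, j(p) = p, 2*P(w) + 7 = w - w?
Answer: 34225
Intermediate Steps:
P(w) = -7/2 (P(w) = -7/2 + (w - w)/2 = -7/2 + (1/2)*0 = -7/2 + 0 = -7/2)
c(C) = 6*C
(c(32) + j((-2 + 4)*P(-4)))**2 = (6*32 + (-2 + 4)*(-7/2))**2 = (192 + 2*(-7/2))**2 = (192 - 7)**2 = 185**2 = 34225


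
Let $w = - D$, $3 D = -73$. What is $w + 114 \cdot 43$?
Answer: $\frac{14779}{3} \approx 4926.3$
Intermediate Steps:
$D = - \frac{73}{3}$ ($D = \frac{1}{3} \left(-73\right) = - \frac{73}{3} \approx -24.333$)
$w = \frac{73}{3}$ ($w = \left(-1\right) \left(- \frac{73}{3}\right) = \frac{73}{3} \approx 24.333$)
$w + 114 \cdot 43 = \frac{73}{3} + 114 \cdot 43 = \frac{73}{3} + 4902 = \frac{14779}{3}$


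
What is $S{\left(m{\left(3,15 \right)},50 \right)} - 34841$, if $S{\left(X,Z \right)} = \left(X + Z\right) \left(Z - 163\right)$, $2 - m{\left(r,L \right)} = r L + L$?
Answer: $-33937$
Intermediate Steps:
$m{\left(r,L \right)} = 2 - L - L r$ ($m{\left(r,L \right)} = 2 - \left(r L + L\right) = 2 - \left(L r + L\right) = 2 - \left(L + L r\right) = 2 - L - L r$)
$S{\left(X,Z \right)} = \left(-163 + Z\right) \left(X + Z\right)$ ($S{\left(X,Z \right)} = \left(X + Z\right) \left(-163 + Z\right) = \left(-163 + Z\right) \left(X + Z\right)$)
$S{\left(m{\left(3,15 \right)},50 \right)} - 34841 = \left(50^{2} - 163 \left(2 - 15 - 15 \cdot 3\right) - 8150 + \left(2 - 15 - 15 \cdot 3\right) 50\right) - 34841 = \left(2500 - 163 \left(2 - 15 - 45\right) - 8150 + \left(2 - 15 - 45\right) 50\right) - 34841 = \left(2500 - -9454 - 8150 - 2900\right) - 34841 = \left(2500 + 9454 - 8150 - 2900\right) - 34841 = 904 - 34841 = -33937$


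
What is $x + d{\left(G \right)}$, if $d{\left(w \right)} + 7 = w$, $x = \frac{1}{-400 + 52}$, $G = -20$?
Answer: $- \frac{9397}{348} \approx -27.003$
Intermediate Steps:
$x = - \frac{1}{348}$ ($x = \frac{1}{-348} = - \frac{1}{348} \approx -0.0028736$)
$d{\left(w \right)} = -7 + w$
$x + d{\left(G \right)} = - \frac{1}{348} - 27 = - \frac{9397}{348}$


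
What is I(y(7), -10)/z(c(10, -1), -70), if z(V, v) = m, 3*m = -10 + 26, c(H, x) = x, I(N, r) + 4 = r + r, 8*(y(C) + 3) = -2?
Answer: -9/2 ≈ -4.5000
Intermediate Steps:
y(C) = -13/4 (y(C) = -3 + (⅛)*(-2) = -3 - ¼ = -13/4)
I(N, r) = -4 + 2*r (I(N, r) = -4 + (r + r) = -4 + 2*r)
m = 16/3 (m = (-10 + 26)/3 = (⅓)*16 = 16/3 ≈ 5.3333)
z(V, v) = 16/3
I(y(7), -10)/z(c(10, -1), -70) = (-4 + 2*(-10))/(16/3) = (-4 - 20)*(3/16) = -24*3/16 = -9/2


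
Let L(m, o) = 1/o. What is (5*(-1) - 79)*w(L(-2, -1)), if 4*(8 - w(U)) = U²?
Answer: -651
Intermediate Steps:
w(U) = 8 - U²/4
(5*(-1) - 79)*w(L(-2, -1)) = (5*(-1) - 79)*(8 - (1/(-1))²/4) = (-5 - 79)*(8 - ¼*(-1)²) = -84*(8 - ¼*1) = -84*(8 - ¼) = -84*31/4 = -651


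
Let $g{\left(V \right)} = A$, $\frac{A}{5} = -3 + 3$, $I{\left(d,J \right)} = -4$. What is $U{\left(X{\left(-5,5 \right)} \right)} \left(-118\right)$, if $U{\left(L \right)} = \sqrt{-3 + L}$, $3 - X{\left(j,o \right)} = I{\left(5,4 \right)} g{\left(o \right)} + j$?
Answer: $- 118 \sqrt{5} \approx -263.86$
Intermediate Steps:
$A = 0$ ($A = 5 \left(-3 + 3\right) = 5 \cdot 0 = 0$)
$g{\left(V \right)} = 0$
$X{\left(j,o \right)} = 3 - j$ ($X{\left(j,o \right)} = 3 - \left(\left(-4\right) 0 + j\right) = 3 - \left(0 + j\right) = 3 - j$)
$U{\left(X{\left(-5,5 \right)} \right)} \left(-118\right) = \sqrt{-3 + \left(3 - -5\right)} \left(-118\right) = \sqrt{-3 + \left(3 + 5\right)} \left(-118\right) = \sqrt{-3 + 8} \left(-118\right) = \sqrt{5} \left(-118\right) = - 118 \sqrt{5}$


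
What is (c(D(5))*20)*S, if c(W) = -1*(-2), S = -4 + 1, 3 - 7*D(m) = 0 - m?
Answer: -120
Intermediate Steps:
D(m) = 3/7 + m/7 (D(m) = 3/7 - (0 - m)/7 = 3/7 - (-1)*m/7 = 3/7 + m/7)
S = -3
c(W) = 2
(c(D(5))*20)*S = (2*20)*(-3) = 40*(-3) = -120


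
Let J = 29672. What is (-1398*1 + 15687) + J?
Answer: 43961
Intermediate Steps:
(-1398*1 + 15687) + J = (-1398*1 + 15687) + 29672 = (-1398 + 15687) + 29672 = 14289 + 29672 = 43961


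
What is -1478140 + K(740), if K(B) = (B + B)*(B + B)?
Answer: 712260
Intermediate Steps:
K(B) = 4*B**2 (K(B) = (2*B)*(2*B) = 4*B**2)
-1478140 + K(740) = -1478140 + 4*740**2 = -1478140 + 4*547600 = -1478140 + 2190400 = 712260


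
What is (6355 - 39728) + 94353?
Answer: 60980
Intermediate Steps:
(6355 - 39728) + 94353 = -33373 + 94353 = 60980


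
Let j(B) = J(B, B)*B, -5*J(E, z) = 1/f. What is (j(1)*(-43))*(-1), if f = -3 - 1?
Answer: 43/20 ≈ 2.1500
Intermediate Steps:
f = -4
J(E, z) = 1/20 (J(E, z) = -1/5/(-4) = -1/5*(-1/4) = 1/20)
j(B) = B/20
(j(1)*(-43))*(-1) = (((1/20)*1)*(-43))*(-1) = ((1/20)*(-43))*(-1) = -43/20*(-1) = 43/20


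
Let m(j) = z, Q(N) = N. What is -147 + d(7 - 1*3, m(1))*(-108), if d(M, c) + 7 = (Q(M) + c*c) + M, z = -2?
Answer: -687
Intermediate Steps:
m(j) = -2
d(M, c) = -7 + c**2 + 2*M (d(M, c) = -7 + ((M + c*c) + M) = -7 + ((M + c**2) + M) = -7 + (c**2 + 2*M) = -7 + c**2 + 2*M)
-147 + d(7 - 1*3, m(1))*(-108) = -147 + (-7 + (-2)**2 + 2*(7 - 1*3))*(-108) = -147 + (-7 + 4 + 2*(7 - 3))*(-108) = -147 + (-7 + 4 + 2*4)*(-108) = -147 + (-7 + 4 + 8)*(-108) = -147 + 5*(-108) = -147 - 540 = -687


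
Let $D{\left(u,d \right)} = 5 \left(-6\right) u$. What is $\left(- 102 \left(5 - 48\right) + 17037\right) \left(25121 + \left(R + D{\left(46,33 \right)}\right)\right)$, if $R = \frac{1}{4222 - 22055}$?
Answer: $\frac{9069925177596}{17833} \approx 5.086 \cdot 10^{8}$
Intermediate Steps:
$D{\left(u,d \right)} = - 30 u$
$R = - \frac{1}{17833}$ ($R = \frac{1}{-17833} = - \frac{1}{17833} \approx -5.6076 \cdot 10^{-5}$)
$\left(- 102 \left(5 - 48\right) + 17037\right) \left(25121 + \left(R + D{\left(46,33 \right)}\right)\right) = \left(- 102 \left(5 - 48\right) + 17037\right) \left(25121 - \frac{24609541}{17833}\right) = \left(\left(-102\right) \left(-43\right) + 17037\right) \left(25121 - \frac{24609541}{17833}\right) = \left(4386 + 17037\right) \left(25121 - \frac{24609541}{17833}\right) = 21423 \cdot \frac{423373252}{17833} = \frac{9069925177596}{17833}$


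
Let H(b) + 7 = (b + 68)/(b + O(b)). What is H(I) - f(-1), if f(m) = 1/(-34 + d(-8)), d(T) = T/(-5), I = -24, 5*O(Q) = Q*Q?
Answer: -9983/1539 ≈ -6.4867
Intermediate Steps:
O(Q) = Q²/5 (O(Q) = (Q*Q)/5 = Q²/5)
H(b) = -7 + (68 + b)/(b + b²/5) (H(b) = -7 + (b + 68)/(b + b²/5) = -7 + (68 + b)/(b + b²/5))
d(T) = -T/5 (d(T) = T*(-⅕) = -T/5)
f(m) = -5/162 (f(m) = 1/(-34 - ⅕*(-8)) = 1/(-34 + 8/5) = 1/(-162/5) = -5/162)
H(I) - f(-1) = (340 - 30*(-24) - 7*(-24)²)/((-24)*(5 - 24)) - 1*(-5/162) = -1/24*(340 + 720 - 7*576)/(-19) + 5/162 = -1/24*(-1/19)*(340 + 720 - 4032) + 5/162 = -1/24*(-1/19)*(-2972) + 5/162 = -743/114 + 5/162 = -9983/1539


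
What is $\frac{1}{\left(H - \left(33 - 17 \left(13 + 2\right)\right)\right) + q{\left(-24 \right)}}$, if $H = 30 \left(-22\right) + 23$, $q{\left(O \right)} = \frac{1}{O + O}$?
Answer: $- \frac{48}{19921} \approx -0.0024095$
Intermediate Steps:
$q{\left(O \right)} = \frac{1}{2 O}$
$H = -637$ ($H = -660 + 23 = -637$)
$\frac{1}{\left(H - \left(33 - 17 \left(13 + 2\right)\right)\right) + q{\left(-24 \right)}} = \frac{1}{\left(-637 - \left(33 - 17 \left(13 + 2\right)\right)\right) + \frac{1}{2 \left(-24\right)}} = \frac{1}{\left(-637 - \left(33 - 255\right)\right) + \frac{1}{2} \left(- \frac{1}{24}\right)} = \frac{1}{\left(-637 - \left(33 - 255\right)\right) - \frac{1}{48}} = \frac{1}{\left(-637 - -222\right) - \frac{1}{48}} = \frac{1}{\left(-637 + 222\right) - \frac{1}{48}} = \frac{1}{-415 - \frac{1}{48}} = \frac{1}{- \frac{19921}{48}} = - \frac{48}{19921}$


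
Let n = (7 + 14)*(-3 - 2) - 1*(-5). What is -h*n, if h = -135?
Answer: -13500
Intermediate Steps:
n = -100 (n = 21*(-5) + 5 = -105 + 5 = -100)
-h*n = -(-135)*(-100) = -1*13500 = -13500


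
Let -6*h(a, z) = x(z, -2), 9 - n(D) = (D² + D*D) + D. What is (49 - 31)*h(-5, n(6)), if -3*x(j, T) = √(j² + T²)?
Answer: √4765 ≈ 69.029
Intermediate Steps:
x(j, T) = -√(T² + j²)/3 (x(j, T) = -√(j² + T²)/3 = -√(T² + j²)/3)
n(D) = 9 - D - 2*D² (n(D) = 9 - ((D² + D*D) + D) = 9 - ((D² + D²) + D) = 9 - (2*D² + D) = 9 - (D + 2*D²) = 9 + (-D - 2*D²) = 9 - D - 2*D²)
h(a, z) = √(4 + z²)/18 (h(a, z) = -(-1)*√((-2)² + z²)/18 = -(-1)*√(4 + z²)/18 = √(4 + z²)/18)
(49 - 31)*h(-5, n(6)) = (49 - 31)*(√(4 + (9 - 1*6 - 2*6²)²)/18) = 18*(√(4 + (9 - 6 - 2*36)²)/18) = 18*(√(4 + (9 - 6 - 72)²)/18) = 18*(√(4 + (-69)²)/18) = 18*(√(4 + 4761)/18) = 18*(√4765/18) = √4765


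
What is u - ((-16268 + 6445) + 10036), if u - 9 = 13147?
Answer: 12943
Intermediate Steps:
u = 13156 (u = 9 + 13147 = 13156)
u - ((-16268 + 6445) + 10036) = 13156 - ((-16268 + 6445) + 10036) = 13156 - (-9823 + 10036) = 13156 - 1*213 = 13156 - 213 = 12943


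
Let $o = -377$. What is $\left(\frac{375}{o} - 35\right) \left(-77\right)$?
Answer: $\frac{1044890}{377} \approx 2771.6$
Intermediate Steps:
$\left(\frac{375}{o} - 35\right) \left(-77\right) = \left(\frac{375}{-377} - 35\right) \left(-77\right) = \left(375 \left(- \frac{1}{377}\right) - 35\right) \left(-77\right) = \left(- \frac{375}{377} - 35\right) \left(-77\right) = \left(- \frac{13570}{377}\right) \left(-77\right) = \frac{1044890}{377}$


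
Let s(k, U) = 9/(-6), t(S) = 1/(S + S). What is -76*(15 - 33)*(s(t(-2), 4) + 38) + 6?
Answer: 49938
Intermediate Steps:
t(S) = 1/(2*S)
s(k, U) = -3/2 (s(k, U) = 9*(-⅙) = -3/2)
-76*(15 - 33)*(s(t(-2), 4) + 38) + 6 = -76*(15 - 33)*(-3/2 + 38) + 6 = -(-1368)*73/2 + 6 = -76*(-657) + 6 = 49932 + 6 = 49938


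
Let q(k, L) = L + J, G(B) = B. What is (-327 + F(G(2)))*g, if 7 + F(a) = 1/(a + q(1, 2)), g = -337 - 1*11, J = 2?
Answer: 116174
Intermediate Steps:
q(k, L) = 2 + L (q(k, L) = L + 2 = 2 + L)
g = -348 (g = -337 - 11 = -348)
F(a) = -7 + 1/(4 + a) (F(a) = -7 + 1/(a + (2 + 2)) = -7 + 1/(a + 4) = -7 + 1/(4 + a))
(-327 + F(G(2)))*g = (-327 + (-27 - 7*2)/(4 + 2))*(-348) = (-327 + (-27 - 14)/6)*(-348) = (-327 + (⅙)*(-41))*(-348) = (-327 - 41/6)*(-348) = -2003/6*(-348) = 116174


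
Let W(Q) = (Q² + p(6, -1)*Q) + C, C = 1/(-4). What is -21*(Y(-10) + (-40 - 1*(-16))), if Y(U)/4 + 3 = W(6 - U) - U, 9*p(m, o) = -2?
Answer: -63805/3 ≈ -21268.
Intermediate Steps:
p(m, o) = -2/9 (p(m, o) = (⅑)*(-2) = -2/9)
C = -¼ ≈ -0.25000
W(Q) = -¼ + Q² - 2*Q/9 (W(Q) = (Q² - 2*Q/9) - ¼ = -¼ + Q² - 2*Q/9)
Y(U) = -55/3 + 4*(6 - U)² - 28*U/9 (Y(U) = -12 + 4*((-¼ + (6 - U)² - 2*(6 - U)/9) - U) = -12 + 4*((-¼ + (6 - U)² + (-4/3 + 2*U/9)) - U) = -12 + 4*((-19/12 + (6 - U)² + 2*U/9) - U) = -12 + 4*(-19/12 + (6 - U)² - 7*U/9) = -12 + (-19/3 + 4*(6 - U)² - 28*U/9) = -55/3 + 4*(6 - U)² - 28*U/9)
-21*(Y(-10) + (-40 - 1*(-16))) = -21*((377/3 + 4*(-10)² - 460/9*(-10)) + (-40 - 1*(-16))) = -21*((377/3 + 4*100 + 4600/9) + (-40 + 16)) = -21*((377/3 + 400 + 4600/9) - 24) = -21*(9331/9 - 24) = -21*9115/9 = -63805/3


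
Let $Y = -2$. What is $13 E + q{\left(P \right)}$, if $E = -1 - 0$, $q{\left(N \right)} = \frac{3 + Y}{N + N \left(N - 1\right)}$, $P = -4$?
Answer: $- \frac{207}{16} \approx -12.938$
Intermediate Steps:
$q{\left(N \right)} = \frac{1}{N + N \left(-1 + N\right)}$ ($q{\left(N \right)} = \frac{3 - 2}{N + N \left(N - 1\right)} = 1 \frac{1}{N + N \left(-1 + N\right)} = \frac{1}{N + N \left(-1 + N\right)}$)
$E = -1$ ($E = -1 + 0 = -1$)
$13 E + q{\left(P \right)} = 13 \left(-1\right) + \frac{1}{16} = -13 + \frac{1}{16} = - \frac{207}{16}$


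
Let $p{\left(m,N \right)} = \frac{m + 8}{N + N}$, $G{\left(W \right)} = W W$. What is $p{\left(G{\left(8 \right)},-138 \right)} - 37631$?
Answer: $- \frac{865519}{23} \approx -37631.0$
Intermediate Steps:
$G{\left(W \right)} = W^{2}$
$p{\left(m,N \right)} = \frac{8 + m}{2 N}$
$p{\left(G{\left(8 \right)},-138 \right)} - 37631 = \frac{8 + 8^{2}}{2 \left(-138\right)} - 37631 = \frac{1}{2} \left(- \frac{1}{138}\right) \left(8 + 64\right) - 37631 = \frac{1}{2} \left(- \frac{1}{138}\right) 72 - 37631 = - \frac{6}{23} - 37631 = - \frac{865519}{23}$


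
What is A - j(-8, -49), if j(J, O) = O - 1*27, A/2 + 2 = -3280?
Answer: -6488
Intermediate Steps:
A = -6564 (A = -4 + 2*(-3280) = -4 - 6560 = -6564)
j(J, O) = -27 + O (j(J, O) = O - 27 = -27 + O)
A - j(-8, -49) = -6564 - (-27 - 49) = -6564 - 1*(-76) = -6564 + 76 = -6488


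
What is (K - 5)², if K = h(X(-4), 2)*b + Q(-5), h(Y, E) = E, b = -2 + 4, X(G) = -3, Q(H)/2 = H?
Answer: 121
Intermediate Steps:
Q(H) = 2*H
b = 2
K = -6 (K = 2*2 + 2*(-5) = 4 - 10 = -6)
(K - 5)² = (-6 - 5)² = (-11)² = 121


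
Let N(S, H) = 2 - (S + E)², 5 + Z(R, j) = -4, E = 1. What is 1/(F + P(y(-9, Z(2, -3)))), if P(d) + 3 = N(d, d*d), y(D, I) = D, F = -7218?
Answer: -1/7283 ≈ -0.00013731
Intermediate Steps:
Z(R, j) = -9 (Z(R, j) = -5 - 4 = -9)
N(S, H) = 2 - (1 + S)² (N(S, H) = 2 - (S + 1)² = 2 - (1 + S)²)
P(d) = -1 - (1 + d)² (P(d) = -3 + (2 - (1 + d)²) = -1 - (1 + d)²)
1/(F + P(y(-9, Z(2, -3)))) = 1/(-7218 + (-1 - (1 - 9)²)) = 1/(-7218 + (-1 - 1*(-8)²)) = 1/(-7218 + (-1 - 1*64)) = 1/(-7218 + (-1 - 64)) = 1/(-7218 - 65) = 1/(-7283) = -1/7283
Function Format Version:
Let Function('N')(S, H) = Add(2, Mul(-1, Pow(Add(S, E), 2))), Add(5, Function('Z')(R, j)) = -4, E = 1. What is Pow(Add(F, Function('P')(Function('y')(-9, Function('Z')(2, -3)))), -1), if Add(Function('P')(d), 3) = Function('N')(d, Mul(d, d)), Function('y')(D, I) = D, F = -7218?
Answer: Rational(-1, 7283) ≈ -0.00013731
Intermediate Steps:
Function('Z')(R, j) = -9 (Function('Z')(R, j) = Add(-5, -4) = -9)
Function('N')(S, H) = Add(2, Mul(-1, Pow(Add(1, S), 2))) (Function('N')(S, H) = Add(2, Mul(-1, Pow(Add(S, 1), 2))) = Add(2, Mul(-1, Pow(Add(1, S), 2))))
Function('P')(d) = Add(-1, Mul(-1, Pow(Add(1, d), 2))) (Function('P')(d) = Add(-3, Add(2, Mul(-1, Pow(Add(1, d), 2)))) = Add(-1, Mul(-1, Pow(Add(1, d), 2))))
Pow(Add(F, Function('P')(Function('y')(-9, Function('Z')(2, -3)))), -1) = Pow(Add(-7218, Add(-1, Mul(-1, Pow(Add(1, -9), 2)))), -1) = Pow(Add(-7218, Add(-1, Mul(-1, Pow(-8, 2)))), -1) = Pow(Add(-7218, Add(-1, Mul(-1, 64))), -1) = Pow(Add(-7218, Add(-1, -64)), -1) = Pow(Add(-7218, -65), -1) = Pow(-7283, -1) = Rational(-1, 7283)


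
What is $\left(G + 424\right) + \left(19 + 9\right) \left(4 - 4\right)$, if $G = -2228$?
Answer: $-1804$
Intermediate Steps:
$\left(G + 424\right) + \left(19 + 9\right) \left(4 - 4\right) = \left(-2228 + 424\right) + \left(19 + 9\right) \left(4 - 4\right) = -1804 + 28 \left(4 - 4\right) = -1804 + 28 \cdot 0 = -1804 + 0 = -1804$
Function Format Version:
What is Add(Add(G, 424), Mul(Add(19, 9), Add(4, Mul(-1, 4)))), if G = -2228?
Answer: -1804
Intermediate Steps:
Add(Add(G, 424), Mul(Add(19, 9), Add(4, Mul(-1, 4)))) = Add(Add(-2228, 424), Mul(Add(19, 9), Add(4, Mul(-1, 4)))) = Add(-1804, Mul(28, Add(4, -4))) = Add(-1804, Mul(28, 0)) = Add(-1804, 0) = -1804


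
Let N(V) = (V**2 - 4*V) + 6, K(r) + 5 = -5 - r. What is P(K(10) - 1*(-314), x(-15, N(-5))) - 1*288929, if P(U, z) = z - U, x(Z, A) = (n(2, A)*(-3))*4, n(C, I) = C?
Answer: -289247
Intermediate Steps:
K(r) = -10 - r (K(r) = -5 + (-5 - r) = -10 - r)
N(V) = 6 + V**2 - 4*V
x(Z, A) = -24 (x(Z, A) = (2*(-3))*4 = -6*4 = -24)
P(K(10) - 1*(-314), x(-15, N(-5))) - 1*288929 = (-24 - ((-10 - 1*10) - 1*(-314))) - 1*288929 = (-24 - ((-10 - 10) + 314)) - 288929 = (-24 - (-20 + 314)) - 288929 = (-24 - 1*294) - 288929 = (-24 - 294) - 288929 = -318 - 288929 = -289247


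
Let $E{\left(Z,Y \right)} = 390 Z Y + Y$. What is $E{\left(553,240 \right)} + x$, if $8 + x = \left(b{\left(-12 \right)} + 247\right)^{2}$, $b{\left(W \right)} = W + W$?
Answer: $51810761$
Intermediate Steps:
$E{\left(Z,Y \right)} = Y + 390 Y Z$ ($E{\left(Z,Y \right)} = 390 Y Z + Y = Y + 390 Y Z$)
$b{\left(W \right)} = 2 W$
$x = 49721$ ($x = -8 + \left(2 \left(-12\right) + 247\right)^{2} = -8 + \left(-24 + 247\right)^{2} = -8 + 223^{2} = -8 + 49729 = 49721$)
$E{\left(553,240 \right)} + x = 240 \left(1 + 390 \cdot 553\right) + 49721 = 240 \left(1 + 215670\right) + 49721 = 240 \cdot 215671 + 49721 = 51761040 + 49721 = 51810761$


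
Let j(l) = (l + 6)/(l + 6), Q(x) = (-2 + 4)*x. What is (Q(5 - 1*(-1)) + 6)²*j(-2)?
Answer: 324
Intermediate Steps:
Q(x) = 2*x
j(l) = 1 (j(l) = (6 + l)/(6 + l) = 1)
(Q(5 - 1*(-1)) + 6)²*j(-2) = (2*(5 - 1*(-1)) + 6)²*1 = (2*(5 + 1) + 6)²*1 = (2*6 + 6)²*1 = (12 + 6)²*1 = 18²*1 = 324*1 = 324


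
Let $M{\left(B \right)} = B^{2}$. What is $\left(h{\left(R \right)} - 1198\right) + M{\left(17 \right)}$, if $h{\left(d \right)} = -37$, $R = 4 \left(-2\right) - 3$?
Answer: $-946$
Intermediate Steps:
$R = -11$ ($R = -8 - 3 = -11$)
$\left(h{\left(R \right)} - 1198\right) + M{\left(17 \right)} = \left(-37 - 1198\right) + 17^{2} = -1235 + 289 = -946$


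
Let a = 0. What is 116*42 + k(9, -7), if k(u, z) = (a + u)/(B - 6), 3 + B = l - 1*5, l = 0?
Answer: 68199/14 ≈ 4871.4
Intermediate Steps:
B = -8 (B = -3 + (0 - 1*5) = -3 + (0 - 5) = -3 - 5 = -8)
k(u, z) = -u/14 (k(u, z) = (0 + u)/(-8 - 6) = u/(-14) = u*(-1/14) = -u/14)
116*42 + k(9, -7) = 116*42 - 1/14*9 = 4872 - 9/14 = 68199/14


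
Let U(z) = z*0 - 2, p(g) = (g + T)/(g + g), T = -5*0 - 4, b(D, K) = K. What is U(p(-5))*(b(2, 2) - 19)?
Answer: 34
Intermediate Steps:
T = -4 (T = 0 - 4 = -4)
p(g) = (-4 + g)/(2*g) (p(g) = (g - 4)/(g + g) = (-4 + g)/((2*g)) = (-4 + g)*(1/(2*g)) = (-4 + g)/(2*g))
U(z) = -2 (U(z) = 0 - 2 = -2)
U(p(-5))*(b(2, 2) - 19) = -2*(2 - 19) = -2*(-17) = 34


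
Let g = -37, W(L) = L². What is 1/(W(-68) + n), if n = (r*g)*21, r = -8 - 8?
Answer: 1/17056 ≈ 5.8630e-5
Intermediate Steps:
r = -16
n = 12432 (n = -16*(-37)*21 = 592*21 = 12432)
1/(W(-68) + n) = 1/((-68)² + 12432) = 1/(4624 + 12432) = 1/17056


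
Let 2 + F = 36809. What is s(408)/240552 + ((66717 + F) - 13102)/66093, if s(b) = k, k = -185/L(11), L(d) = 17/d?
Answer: 123211926931/90093218904 ≈ 1.3676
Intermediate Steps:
F = 36807 (F = -2 + 36809 = 36807)
k = -2035/17 (k = -185/(17/11) = -185/(17*(1/11)) = -185/17/11 = -185*11/17 = -2035/17 ≈ -119.71)
s(b) = -2035/17
s(408)/240552 + ((66717 + F) - 13102)/66093 = -2035/17/240552 + ((66717 + 36807) - 13102)/66093 = -2035/17*1/240552 + (103524 - 13102)*(1/66093) = -2035/4089384 + 90422*(1/66093) = -2035/4089384 + 90422/66093 = 123211926931/90093218904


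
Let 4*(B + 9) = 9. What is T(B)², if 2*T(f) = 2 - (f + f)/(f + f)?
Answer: ¼ ≈ 0.25000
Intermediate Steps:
B = -27/4 (B = -9 + (¼)*9 = -9 + 9/4 = -27/4 ≈ -6.7500)
T(f) = ½ (T(f) = (2 - (f + f)/(f + f))/2 = (2 - 2*f/(2*f))/2 = (2 - 2*f*1/(2*f))/2 = (2 - 1*1)/2 = (2 - 1)/2 = (½)*1 = ½)
T(B)² = (½)² = ¼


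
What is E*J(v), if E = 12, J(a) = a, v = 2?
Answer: 24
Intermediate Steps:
E*J(v) = 12*2 = 24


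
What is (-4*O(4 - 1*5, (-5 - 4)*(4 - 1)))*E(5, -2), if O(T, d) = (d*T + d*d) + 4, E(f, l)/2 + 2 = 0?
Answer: 12160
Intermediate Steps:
E(f, l) = -4 (E(f, l) = -4 + 2*0 = -4 + 0 = -4)
O(T, d) = 4 + d**2 + T*d (O(T, d) = (T*d + d**2) + 4 = (d**2 + T*d) + 4 = 4 + d**2 + T*d)
(-4*O(4 - 1*5, (-5 - 4)*(4 - 1)))*E(5, -2) = -4*(4 + ((-5 - 4)*(4 - 1))**2 + (4 - 1*5)*((-5 - 4)*(4 - 1)))*(-4) = -4*(4 + (-9*3)**2 + (4 - 5)*(-9*3))*(-4) = -4*(4 + (-27)**2 - 1*(-27))*(-4) = -4*(4 + 729 + 27)*(-4) = -4*760*(-4) = -3040*(-4) = 12160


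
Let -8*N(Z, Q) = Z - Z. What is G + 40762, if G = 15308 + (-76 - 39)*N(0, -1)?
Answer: 56070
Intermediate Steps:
N(Z, Q) = 0 (N(Z, Q) = -(Z - Z)/8 = -⅛*0 = 0)
G = 15308 (G = 15308 + (-76 - 39)*0 = 15308 - 115*0 = 15308 + 0 = 15308)
G + 40762 = 15308 + 40762 = 56070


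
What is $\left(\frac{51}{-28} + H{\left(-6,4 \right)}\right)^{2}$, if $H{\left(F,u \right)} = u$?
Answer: $\frac{3721}{784} \approx 4.7462$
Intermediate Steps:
$\left(\frac{51}{-28} + H{\left(-6,4 \right)}\right)^{2} = \left(\frac{51}{-28} + 4\right)^{2} = \left(51 \left(- \frac{1}{28}\right) + 4\right)^{2} = \left(- \frac{51}{28} + 4\right)^{2} = \left(\frac{61}{28}\right)^{2} = \frac{3721}{784}$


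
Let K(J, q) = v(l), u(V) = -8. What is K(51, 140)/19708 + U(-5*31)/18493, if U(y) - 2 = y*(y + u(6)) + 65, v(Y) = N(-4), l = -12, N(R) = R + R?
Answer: 124773778/91115011 ≈ 1.3694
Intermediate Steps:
N(R) = 2*R
v(Y) = -8 (v(Y) = 2*(-4) = -8)
K(J, q) = -8
U(y) = 67 + y*(-8 + y) (U(y) = 2 + (y*(y - 8) + 65) = 2 + (y*(-8 + y) + 65) = 2 + (65 + y*(-8 + y)) = 67 + y*(-8 + y))
K(51, 140)/19708 + U(-5*31)/18493 = -8/19708 + (67 + (-5*31)² - (-40)*31)/18493 = -8*1/19708 + (67 + (-155)² - 8*(-155))*(1/18493) = -2/4927 + (67 + 24025 + 1240)*(1/18493) = -2/4927 + 25332*(1/18493) = -2/4927 + 25332/18493 = 124773778/91115011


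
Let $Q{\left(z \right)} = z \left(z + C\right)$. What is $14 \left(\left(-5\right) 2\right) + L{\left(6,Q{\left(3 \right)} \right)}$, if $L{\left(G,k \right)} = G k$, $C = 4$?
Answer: $-14$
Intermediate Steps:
$Q{\left(z \right)} = z \left(4 + z\right)$ ($Q{\left(z \right)} = z \left(z + 4\right) = z \left(4 + z\right)$)
$14 \left(\left(-5\right) 2\right) + L{\left(6,Q{\left(3 \right)} \right)} = 14 \left(\left(-5\right) 2\right) + 6 \cdot 3 \left(4 + 3\right) = 14 \left(-10\right) + 6 \cdot 3 \cdot 7 = -140 + 6 \cdot 21 = -140 + 126 = -14$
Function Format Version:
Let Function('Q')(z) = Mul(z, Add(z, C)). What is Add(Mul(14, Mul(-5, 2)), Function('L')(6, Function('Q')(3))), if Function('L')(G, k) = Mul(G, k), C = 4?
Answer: -14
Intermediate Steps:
Function('Q')(z) = Mul(z, Add(4, z)) (Function('Q')(z) = Mul(z, Add(z, 4)) = Mul(z, Add(4, z)))
Add(Mul(14, Mul(-5, 2)), Function('L')(6, Function('Q')(3))) = Add(Mul(14, Mul(-5, 2)), Mul(6, Mul(3, Add(4, 3)))) = Add(Mul(14, -10), Mul(6, Mul(3, 7))) = Add(-140, Mul(6, 21)) = Add(-140, 126) = -14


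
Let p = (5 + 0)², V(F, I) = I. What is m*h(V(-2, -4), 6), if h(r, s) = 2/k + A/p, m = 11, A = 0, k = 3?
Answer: 22/3 ≈ 7.3333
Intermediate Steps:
p = 25 (p = 5² = 25)
h(r, s) = ⅔ (h(r, s) = 2/3 + 0/25 = 2*(⅓) + 0*(1/25) = ⅔ + 0 = ⅔)
m*h(V(-2, -4), 6) = 11*(⅔) = 22/3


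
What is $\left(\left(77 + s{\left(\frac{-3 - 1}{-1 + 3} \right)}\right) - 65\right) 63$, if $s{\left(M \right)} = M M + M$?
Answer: $882$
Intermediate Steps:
$s{\left(M \right)} = M + M^{2}$ ($s{\left(M \right)} = M^{2} + M = M + M^{2}$)
$\left(\left(77 + s{\left(\frac{-3 - 1}{-1 + 3} \right)}\right) - 65\right) 63 = \left(\left(77 + \frac{-3 - 1}{-1 + 3} \left(1 + \frac{-3 - 1}{-1 + 3}\right)\right) - 65\right) 63 = \left(\left(77 + - \frac{4}{2} \left(1 - \frac{4}{2}\right)\right) - 65\right) 63 = \left(\left(77 + \left(-4\right) \frac{1}{2} \left(1 - 2\right)\right) - 65\right) 63 = \left(\left(77 - 2 \left(1 - 2\right)\right) - 65\right) 63 = \left(\left(77 - -2\right) - 65\right) 63 = \left(\left(77 + 2\right) - 65\right) 63 = \left(79 - 65\right) 63 = 14 \cdot 63 = 882$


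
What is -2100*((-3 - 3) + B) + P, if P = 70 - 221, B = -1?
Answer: 14549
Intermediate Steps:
P = -151
-2100*((-3 - 3) + B) + P = -2100*((-3 - 3) - 1) - 151 = -2100*(-6 - 1) - 151 = -2100*(-7) - 151 = -150*(-98) - 151 = 14700 - 151 = 14549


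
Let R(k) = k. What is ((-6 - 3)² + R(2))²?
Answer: 6889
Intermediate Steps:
((-6 - 3)² + R(2))² = ((-6 - 3)² + 2)² = ((-9)² + 2)² = (81 + 2)² = 83² = 6889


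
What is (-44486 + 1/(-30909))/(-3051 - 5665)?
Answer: 1375017775/269402844 ≈ 5.1039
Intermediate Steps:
(-44486 + 1/(-30909))/(-3051 - 5665) = (-44486 - 1/30909)/(-8716) = -1375017775/30909*(-1/8716) = 1375017775/269402844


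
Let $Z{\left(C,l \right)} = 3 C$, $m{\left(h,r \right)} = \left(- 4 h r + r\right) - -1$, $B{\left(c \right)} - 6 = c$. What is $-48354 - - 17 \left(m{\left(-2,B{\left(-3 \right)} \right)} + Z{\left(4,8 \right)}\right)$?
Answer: $-47674$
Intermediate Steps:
$B{\left(c \right)} = 6 + c$
$m{\left(h,r \right)} = 1 + r - 4 h r$ ($m{\left(h,r \right)} = \left(- 4 h r + r\right) + 1 = \left(r - 4 h r\right) + 1 = 1 + r - 4 h r$)
$-48354 - - 17 \left(m{\left(-2,B{\left(-3 \right)} \right)} + Z{\left(4,8 \right)}\right) = -48354 - - 17 \left(\left(1 + \left(6 - 3\right) - - 8 \left(6 - 3\right)\right) + 3 \cdot 4\right) = -48354 - - 17 \left(\left(1 + 3 - \left(-8\right) 3\right) + 12\right) = -48354 - - 17 \left(\left(1 + 3 + 24\right) + 12\right) = -48354 - - 17 \left(28 + 12\right) = -48354 - \left(-17\right) 40 = -48354 - -680 = -48354 + 680 = -47674$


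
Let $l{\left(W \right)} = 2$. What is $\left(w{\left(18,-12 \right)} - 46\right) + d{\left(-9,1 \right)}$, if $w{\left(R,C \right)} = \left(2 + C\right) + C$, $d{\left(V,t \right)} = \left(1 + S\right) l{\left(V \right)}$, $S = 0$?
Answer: $-66$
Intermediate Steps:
$d{\left(V,t \right)} = 2$ ($d{\left(V,t \right)} = \left(1 + 0\right) 2 = 1 \cdot 2 = 2$)
$w{\left(R,C \right)} = 2 + 2 C$
$\left(w{\left(18,-12 \right)} - 46\right) + d{\left(-9,1 \right)} = \left(\left(2 + 2 \left(-12\right)\right) - 46\right) + 2 = \left(\left(2 - 24\right) - 46\right) + 2 = \left(-22 - 46\right) + 2 = -68 + 2 = -66$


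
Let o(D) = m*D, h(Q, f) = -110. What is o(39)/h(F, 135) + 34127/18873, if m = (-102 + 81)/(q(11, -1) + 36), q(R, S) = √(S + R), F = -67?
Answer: 1346014238/667443645 - 819*√10/141460 ≈ 1.9984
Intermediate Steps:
q(R, S) = √(R + S)
m = -21/(36 + √10) (m = (-102 + 81)/(√(11 - 1) + 36) = -21/(√10 + 36) = -21/(36 + √10) ≈ -0.53623)
o(D) = D*(-378/643 + 21*√10/1286) (o(D) = (-378/643 + 21*√10/1286)*D = D*(-378/643 + 21*√10/1286))
o(39)/h(F, 135) + 34127/18873 = (-378/643*39 + (21/1286)*39*√10)/(-110) + 34127/18873 = (-14742/643 + 819*√10/1286)*(-1/110) + 34127*(1/18873) = (7371/35365 - 819*√10/141460) + 34127/18873 = 1346014238/667443645 - 819*√10/141460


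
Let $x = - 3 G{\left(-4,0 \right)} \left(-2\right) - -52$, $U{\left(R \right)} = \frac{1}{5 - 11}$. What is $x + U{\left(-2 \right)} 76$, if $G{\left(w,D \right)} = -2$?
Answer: $\frac{82}{3} \approx 27.333$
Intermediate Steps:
$U{\left(R \right)} = - \frac{1}{6}$ ($U{\left(R \right)} = \frac{1}{-6} = - \frac{1}{6}$)
$x = 40$ ($x = \left(-3\right) \left(-2\right) \left(-2\right) - -52 = 6 \left(-2\right) + 52 = -12 + 52 = 40$)
$x + U{\left(-2 \right)} 76 = 40 - \frac{38}{3} = \frac{82}{3}$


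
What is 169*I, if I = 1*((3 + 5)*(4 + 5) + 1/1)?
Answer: 12337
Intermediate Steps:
I = 73 (I = 1*(8*9 + 1) = 1*(72 + 1) = 1*73 = 73)
169*I = 169*73 = 12337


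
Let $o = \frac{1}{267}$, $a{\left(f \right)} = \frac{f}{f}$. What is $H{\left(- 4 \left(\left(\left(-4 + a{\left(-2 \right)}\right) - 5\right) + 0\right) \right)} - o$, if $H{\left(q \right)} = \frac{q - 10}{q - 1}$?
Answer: $\frac{5843}{8277} \approx 0.70593$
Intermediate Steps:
$a{\left(f \right)} = 1$
$o = \frac{1}{267} \approx 0.0037453$
$H{\left(q \right)} = \frac{-10 + q}{-1 + q}$
$H{\left(- 4 \left(\left(\left(-4 + a{\left(-2 \right)}\right) - 5\right) + 0\right) \right)} - o = \frac{-10 - 4 \left(\left(\left(-4 + 1\right) - 5\right) + 0\right)}{-1 - 4 \left(\left(\left(-4 + 1\right) - 5\right) + 0\right)} - \frac{1}{267} = \frac{-10 - 4 \left(\left(-3 - 5\right) + 0\right)}{-1 - 4 \left(\left(-3 - 5\right) + 0\right)} - \frac{1}{267} = \frac{-10 - 4 \left(-8 + 0\right)}{-1 - 4 \left(-8 + 0\right)} - \frac{1}{267} = \frac{-10 - -32}{-1 - -32} - \frac{1}{267} = \frac{-10 + 32}{-1 + 32} - \frac{1}{267} = \frac{1}{31} \cdot 22 - \frac{1}{267} = \frac{22}{31} - \frac{1}{267} = \frac{5843}{8277}$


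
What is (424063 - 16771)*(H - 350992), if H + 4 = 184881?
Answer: -67657310580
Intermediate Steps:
H = 184877 (H = -4 + 184881 = 184877)
(424063 - 16771)*(H - 350992) = (424063 - 16771)*(184877 - 350992) = 407292*(-166115) = -67657310580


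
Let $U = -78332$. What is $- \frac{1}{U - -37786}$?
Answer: $\frac{1}{40546} \approx 2.4663 \cdot 10^{-5}$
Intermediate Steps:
$- \frac{1}{U - -37786} = - \frac{1}{-78332 - -37786} = - \frac{1}{-78332 + 37786} = - \frac{1}{-40546} = \left(-1\right) \left(- \frac{1}{40546}\right) = \frac{1}{40546}$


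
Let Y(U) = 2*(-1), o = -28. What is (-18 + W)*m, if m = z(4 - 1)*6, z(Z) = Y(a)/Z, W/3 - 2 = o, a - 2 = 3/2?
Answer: 384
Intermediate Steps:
a = 7/2 (a = 2 + 3/2 = 7/2 ≈ 3.5000)
Y(U) = -2
W = -78 (W = 6 + 3*(-28) = 6 - 84 = -78)
z(Z) = -2/Z
m = -4 (m = -2/(4 - 1)*6 = -2/3*6 = -4)
(-18 + W)*m = (-18 - 78)*(-4) = -96*(-4) = 384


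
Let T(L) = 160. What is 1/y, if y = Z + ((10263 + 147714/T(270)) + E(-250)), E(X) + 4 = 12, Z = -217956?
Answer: -80/16540943 ≈ -4.8365e-6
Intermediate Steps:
E(X) = 8 (E(X) = -4 + 12 = 8)
y = -16540943/80 (y = -217956 + ((10263 + 147714/160) + 8) = -217956 + ((10263 + 147714*(1/160)) + 8) = -217956 + ((10263 + 73857/80) + 8) = -217956 + (894897/80 + 8) = -217956 + 895537/80 = -16540943/80 ≈ -2.0676e+5)
1/y = 1/(-16540943/80) = -80/16540943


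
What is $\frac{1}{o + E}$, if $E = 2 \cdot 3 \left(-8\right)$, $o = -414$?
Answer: $- \frac{1}{462} \approx -0.0021645$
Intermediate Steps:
$E = -48$ ($E = 6 \left(-8\right) = -48$)
$\frac{1}{o + E} = \frac{1}{-414 - 48} = \frac{1}{-462} = - \frac{1}{462}$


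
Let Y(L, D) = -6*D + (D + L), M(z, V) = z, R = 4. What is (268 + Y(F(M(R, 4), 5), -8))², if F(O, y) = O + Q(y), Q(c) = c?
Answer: 100489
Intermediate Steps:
F(O, y) = O + y
Y(L, D) = L - 5*D
(268 + Y(F(M(R, 4), 5), -8))² = (268 + ((4 + 5) - 5*(-8)))² = (268 + (9 + 40))² = (268 + 49)² = 317² = 100489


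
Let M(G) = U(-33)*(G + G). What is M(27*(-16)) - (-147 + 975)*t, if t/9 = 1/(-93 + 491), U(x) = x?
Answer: 5670162/199 ≈ 28493.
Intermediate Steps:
t = 9/398 (t = 9/(-93 + 491) = 9/398 ≈ 0.022613)
M(G) = -66*G (M(G) = -33*(G + G) = -66*G)
M(27*(-16)) - (-147 + 975)*t = -1782*(-16) - (-147 + 975)*9/398 = -66*(-432) - 828*9/398 = 28512 - 1*3726/199 = 28512 - 3726/199 = 5670162/199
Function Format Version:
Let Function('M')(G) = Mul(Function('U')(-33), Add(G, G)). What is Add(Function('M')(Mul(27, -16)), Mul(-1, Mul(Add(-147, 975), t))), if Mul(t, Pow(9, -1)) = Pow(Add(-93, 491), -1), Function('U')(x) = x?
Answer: Rational(5670162, 199) ≈ 28493.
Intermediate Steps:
t = Rational(9, 398) (t = Mul(9, Pow(Add(-93, 491), -1)) = Mul(9, Pow(398, -1)) = Mul(9, Rational(1, 398)) = Rational(9, 398) ≈ 0.022613)
Function('M')(G) = Mul(-66, G) (Function('M')(G) = Mul(-33, Add(G, G)) = Mul(-33, Mul(2, G)) = Mul(-66, G))
Add(Function('M')(Mul(27, -16)), Mul(-1, Mul(Add(-147, 975), t))) = Add(Mul(-66, Mul(27, -16)), Mul(-1, Mul(Add(-147, 975), Rational(9, 398)))) = Add(Mul(-66, -432), Mul(-1, Mul(828, Rational(9, 398)))) = Add(28512, Mul(-1, Rational(3726, 199))) = Add(28512, Rational(-3726, 199)) = Rational(5670162, 199)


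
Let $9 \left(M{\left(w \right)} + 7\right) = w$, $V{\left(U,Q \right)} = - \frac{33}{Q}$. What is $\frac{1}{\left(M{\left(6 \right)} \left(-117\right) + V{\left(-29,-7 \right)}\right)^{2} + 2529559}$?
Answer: $\frac{49}{151196791} \approx 3.2408 \cdot 10^{-7}$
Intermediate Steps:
$M{\left(w \right)} = -7 + \frac{w}{9}$
$\frac{1}{\left(M{\left(6 \right)} \left(-117\right) + V{\left(-29,-7 \right)}\right)^{2} + 2529559} = \frac{1}{\left(\left(-7 + \frac{1}{9} \cdot 6\right) \left(-117\right) - \frac{33}{-7}\right)^{2} + 2529559} = \frac{1}{\left(\left(-7 + \frac{2}{3}\right) \left(-117\right) - - \frac{33}{7}\right)^{2} + 2529559} = \frac{1}{\left(\left(- \frac{19}{3}\right) \left(-117\right) + \frac{33}{7}\right)^{2} + 2529559} = \frac{1}{\left(741 + \frac{33}{7}\right)^{2} + 2529559} = \frac{1}{\left(\frac{5220}{7}\right)^{2} + 2529559} = \frac{1}{\frac{27248400}{49} + 2529559} = \frac{1}{\frac{151196791}{49}} = \frac{49}{151196791}$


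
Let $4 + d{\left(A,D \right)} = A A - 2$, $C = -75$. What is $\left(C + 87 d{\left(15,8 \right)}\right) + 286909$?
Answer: $305887$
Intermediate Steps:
$d{\left(A,D \right)} = -6 + A^{2}$ ($d{\left(A,D \right)} = -4 + \left(A A - 2\right) = -4 + \left(A^{2} - 2\right) = -4 + \left(-2 + A^{2}\right) = -6 + A^{2}$)
$\left(C + 87 d{\left(15,8 \right)}\right) + 286909 = \left(-75 + 87 \left(-6 + 15^{2}\right)\right) + 286909 = \left(-75 + 87 \left(-6 + 225\right)\right) + 286909 = \left(-75 + 87 \cdot 219\right) + 286909 = \left(-75 + 19053\right) + 286909 = 18978 + 286909 = 305887$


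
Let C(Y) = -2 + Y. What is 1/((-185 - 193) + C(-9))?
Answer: -1/389 ≈ -0.0025707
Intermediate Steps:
1/((-185 - 193) + C(-9)) = 1/((-185 - 193) + (-2 - 9)) = 1/(-378 - 11) = 1/(-389) = -1/389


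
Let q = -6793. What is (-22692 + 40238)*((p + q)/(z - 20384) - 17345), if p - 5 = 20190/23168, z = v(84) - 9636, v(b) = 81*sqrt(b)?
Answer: -396890798997464547355/1304140151648 + 55869884215461*sqrt(21)/2608280303296 ≈ -3.0433e+8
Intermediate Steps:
z = -9636 + 162*sqrt(21) (z = 81*sqrt(84) - 9636 = 81*(2*sqrt(21)) - 9636 = 162*sqrt(21) - 9636 = -9636 + 162*sqrt(21) ≈ -8893.6)
p = 68015/11584 (p = 5 + 20190/23168 = 5 + 20190*(1/23168) = 5 + 10095/11584 = 68015/11584 ≈ 5.8715)
(-22692 + 40238)*((p + q)/(z - 20384) - 17345) = (-22692 + 40238)*((68015/11584 - 6793)/((-9636 + 162*sqrt(21)) - 20384) - 17345) = 17546*(-78622097/(11584*(-30020 + 162*sqrt(21))) - 17345) = 17546*(-17345 - 78622097/(11584*(-30020 + 162*sqrt(21)))) = -304335370 - 689751656981/(5792*(-30020 + 162*sqrt(21)))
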